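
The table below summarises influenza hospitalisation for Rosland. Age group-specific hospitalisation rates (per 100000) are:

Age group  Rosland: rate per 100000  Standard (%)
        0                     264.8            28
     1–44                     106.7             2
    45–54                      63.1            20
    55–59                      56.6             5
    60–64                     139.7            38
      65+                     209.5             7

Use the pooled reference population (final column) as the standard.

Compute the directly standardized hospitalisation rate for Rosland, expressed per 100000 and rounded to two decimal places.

Standard weights: 0.28, 0.02, 0.20, 0.05, 0.38, 0.07.
Standardized rate: 0.2800×264.8 + 0.0200×106.7 + 0.2000×63.1 + 0.0500×56.6 + 0.3800×139.7 + 0.0700×209.5 = 159.4790 per 100000.

159.48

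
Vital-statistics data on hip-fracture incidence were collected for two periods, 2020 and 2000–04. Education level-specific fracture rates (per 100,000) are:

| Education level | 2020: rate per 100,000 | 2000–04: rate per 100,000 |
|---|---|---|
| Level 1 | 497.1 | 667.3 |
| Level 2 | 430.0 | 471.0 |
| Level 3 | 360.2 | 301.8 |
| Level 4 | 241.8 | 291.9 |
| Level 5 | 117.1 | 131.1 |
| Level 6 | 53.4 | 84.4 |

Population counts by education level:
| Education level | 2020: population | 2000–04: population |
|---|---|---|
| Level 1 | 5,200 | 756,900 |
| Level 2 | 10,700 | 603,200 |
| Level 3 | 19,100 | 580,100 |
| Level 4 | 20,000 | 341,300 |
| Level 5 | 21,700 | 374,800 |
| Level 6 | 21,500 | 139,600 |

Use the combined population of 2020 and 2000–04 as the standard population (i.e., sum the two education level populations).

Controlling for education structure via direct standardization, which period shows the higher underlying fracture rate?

2000–04

Combined standard total = 2,894,100; weights = 0.2633, 0.2121, 0.2070, 0.1248, 0.1370, 0.0557.
2020: 0.2633×497.1 + 0.2121×430.0 + 0.2070×360.2 + 0.1248×241.8 + 0.1370×117.1 + 0.0557×53.4 = 345.8913 per 100,000.
2000–04: 0.2633×667.3 + 0.2121×471.0 + 0.2070×301.8 + 0.1248×291.9 + 0.1370×131.1 + 0.0557×84.4 = 397.2137 per 100,000.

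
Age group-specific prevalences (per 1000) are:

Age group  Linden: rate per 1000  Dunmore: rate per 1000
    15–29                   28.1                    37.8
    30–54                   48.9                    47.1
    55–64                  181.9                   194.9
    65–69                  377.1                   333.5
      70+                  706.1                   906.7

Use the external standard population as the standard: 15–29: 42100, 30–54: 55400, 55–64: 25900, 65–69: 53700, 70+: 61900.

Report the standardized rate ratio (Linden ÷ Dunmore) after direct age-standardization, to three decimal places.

0.871

Standard total = 239000; weights = 0.1762, 0.2318, 0.1084, 0.2247, 0.2590.
Linden: 0.1762×28.1 + 0.2318×48.9 + 0.1084×181.9 + 0.2247×377.1 + 0.2590×706.1 = 303.6031 per 1000.
Dunmore: 0.1762×37.8 + 0.2318×47.1 + 0.1084×194.9 + 0.2247×333.5 + 0.2590×906.7 = 348.4615 per 1000.
Ratio = 303.6031 ÷ 348.4615 = 0.87127.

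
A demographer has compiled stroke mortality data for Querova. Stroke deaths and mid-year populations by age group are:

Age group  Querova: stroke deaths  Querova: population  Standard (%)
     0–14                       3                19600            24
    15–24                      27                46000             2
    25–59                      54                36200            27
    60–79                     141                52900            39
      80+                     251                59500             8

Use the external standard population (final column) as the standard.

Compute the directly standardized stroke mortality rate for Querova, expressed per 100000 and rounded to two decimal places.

Age-specific rates per 100000 for Querova: 15.31, 58.70, 149.17, 266.54, 421.85.
Standard weights: 0.24, 0.02, 0.27, 0.39, 0.08.
Standardized rate: 0.2400×15.31 + 0.0200×58.70 + 0.2700×149.17 + 0.3900×266.54 + 0.0800×421.85 = 182.8224 per 100000.

182.82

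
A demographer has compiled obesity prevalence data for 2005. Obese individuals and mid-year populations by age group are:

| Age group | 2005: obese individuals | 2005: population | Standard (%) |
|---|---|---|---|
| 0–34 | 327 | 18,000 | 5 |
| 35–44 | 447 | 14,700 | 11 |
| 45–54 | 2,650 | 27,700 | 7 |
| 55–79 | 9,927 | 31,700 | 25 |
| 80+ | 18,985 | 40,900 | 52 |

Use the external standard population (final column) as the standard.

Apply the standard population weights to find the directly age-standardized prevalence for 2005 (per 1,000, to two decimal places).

330.61

Age-specific rates per 1,000 for 2005: 18.167, 30.408, 95.668, 313.155, 464.181.
Standard weights: 0.05, 0.11, 0.07, 0.25, 0.52.
Standardized rate: 0.0500×18.167 + 0.1100×30.408 + 0.0700×95.668 + 0.2500×313.155 + 0.5200×464.181 = 330.6127 per 1,000.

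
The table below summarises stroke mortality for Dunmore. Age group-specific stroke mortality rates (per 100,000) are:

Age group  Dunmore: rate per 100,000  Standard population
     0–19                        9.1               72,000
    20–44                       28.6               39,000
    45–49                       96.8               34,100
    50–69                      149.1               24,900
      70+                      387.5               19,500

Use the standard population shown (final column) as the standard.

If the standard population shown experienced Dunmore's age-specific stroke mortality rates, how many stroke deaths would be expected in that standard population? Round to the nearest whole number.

163

Expected stroke deaths = Σ (standard pop × age-specific rate ÷ 100,000)
= 72,000×9.1/100,000 + 39,000×28.6/100,000 + 34,100×96.8/100,000 + 24,900×149.1/100,000 + 19,500×387.5/100,000
= 6.55 + 11.15 + 33.01 + 37.13 + 75.56 = 163.40.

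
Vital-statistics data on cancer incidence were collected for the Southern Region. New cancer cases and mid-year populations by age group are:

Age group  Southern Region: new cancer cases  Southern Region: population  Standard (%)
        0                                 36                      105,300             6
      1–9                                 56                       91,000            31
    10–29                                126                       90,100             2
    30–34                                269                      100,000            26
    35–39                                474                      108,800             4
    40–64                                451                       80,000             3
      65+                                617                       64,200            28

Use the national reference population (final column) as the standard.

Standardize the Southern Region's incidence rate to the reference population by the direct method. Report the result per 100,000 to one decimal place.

Age-specific rates per 100,000 for the Southern Region: 34.19, 61.54, 139.84, 269.00, 435.66, 563.75, 961.06.
Standard weights: 0.06, 0.31, 0.02, 0.26, 0.04, 0.03, 0.28.
Standardized rate: 0.0600×34.19 + 0.3100×61.54 + 0.0200×139.84 + 0.2600×269.00 + 0.0400×435.66 + 0.0300×563.75 + 0.2800×961.06 = 397.3006 per 100,000.

397.3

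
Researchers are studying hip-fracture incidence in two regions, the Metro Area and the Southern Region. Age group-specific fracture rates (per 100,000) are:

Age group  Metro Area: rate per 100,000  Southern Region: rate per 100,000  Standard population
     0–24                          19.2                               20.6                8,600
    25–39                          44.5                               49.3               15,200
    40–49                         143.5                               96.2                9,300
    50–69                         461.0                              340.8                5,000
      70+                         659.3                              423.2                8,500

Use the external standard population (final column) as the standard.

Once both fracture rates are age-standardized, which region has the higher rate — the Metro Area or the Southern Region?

Metro Area

Standard total = 46,600; weights = 0.1845, 0.3262, 0.1996, 0.1073, 0.1824.
The Metro Area: 0.1845×19.2 + 0.3262×44.5 + 0.1996×143.5 + 0.1073×461.0 + 0.1824×659.3 = 216.4189 per 100,000.
The Southern Region: 0.1845×20.6 + 0.3262×49.3 + 0.1996×96.2 + 0.1073×340.8 + 0.1824×423.2 = 152.8408 per 100,000.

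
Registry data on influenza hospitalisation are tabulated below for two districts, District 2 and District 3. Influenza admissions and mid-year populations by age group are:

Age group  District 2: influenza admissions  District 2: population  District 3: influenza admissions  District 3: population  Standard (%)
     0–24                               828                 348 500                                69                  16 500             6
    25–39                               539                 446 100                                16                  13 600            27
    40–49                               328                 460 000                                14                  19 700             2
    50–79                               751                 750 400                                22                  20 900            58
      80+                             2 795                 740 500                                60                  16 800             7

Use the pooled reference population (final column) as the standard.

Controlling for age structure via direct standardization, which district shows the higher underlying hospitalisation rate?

Age-specific rates per 100 000 for District 2: 237.59, 120.82, 71.30, 100.08, 377.45.
For District 3: 418.18, 117.65, 71.07, 105.26, 357.14.
Standard weights: 0.06, 0.27, 0.02, 0.58, 0.07.
District 2: 0.0600×237.59 + 0.2700×120.82 + 0.0200×71.30 + 0.5800×100.08 + 0.0700×377.45 = 132.7719 per 100 000.
District 3: 0.0600×418.18 + 0.2700×117.65 + 0.0200×71.07 + 0.5800×105.26 + 0.0700×357.14 = 144.3296 per 100 000.

District 3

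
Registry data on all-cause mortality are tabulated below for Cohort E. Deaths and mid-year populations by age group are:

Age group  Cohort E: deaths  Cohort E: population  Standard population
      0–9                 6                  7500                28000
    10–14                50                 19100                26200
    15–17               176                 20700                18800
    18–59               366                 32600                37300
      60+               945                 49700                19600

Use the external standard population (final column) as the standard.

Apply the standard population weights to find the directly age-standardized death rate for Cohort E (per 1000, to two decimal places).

8.02

Age-specific rates per 1000 for Cohort E: 0.800, 2.618, 8.502, 11.227, 19.014.
Standard total = 129900; weights = 0.2156, 0.2017, 0.1447, 0.2871, 0.1509.
Standardized rate: 0.2156×0.800 + 0.2017×2.618 + 0.1447×8.502 + 0.2871×11.227 + 0.1509×19.014 = 8.0237 per 1000.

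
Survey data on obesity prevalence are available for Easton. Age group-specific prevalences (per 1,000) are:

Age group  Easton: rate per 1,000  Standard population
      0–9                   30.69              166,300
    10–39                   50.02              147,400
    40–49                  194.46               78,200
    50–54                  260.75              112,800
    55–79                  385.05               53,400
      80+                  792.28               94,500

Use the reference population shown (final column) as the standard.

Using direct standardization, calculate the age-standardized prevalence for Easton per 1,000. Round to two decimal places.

233.72

Standard total = 652,600; weights = 0.2548, 0.2259, 0.1198, 0.1728, 0.0818, 0.1448.
Standardized rate: 0.2548×30.69 + 0.2259×50.02 + 0.1198×194.46 + 0.1728×260.75 + 0.0818×385.05 + 0.1448×792.28 = 233.7239 per 1,000.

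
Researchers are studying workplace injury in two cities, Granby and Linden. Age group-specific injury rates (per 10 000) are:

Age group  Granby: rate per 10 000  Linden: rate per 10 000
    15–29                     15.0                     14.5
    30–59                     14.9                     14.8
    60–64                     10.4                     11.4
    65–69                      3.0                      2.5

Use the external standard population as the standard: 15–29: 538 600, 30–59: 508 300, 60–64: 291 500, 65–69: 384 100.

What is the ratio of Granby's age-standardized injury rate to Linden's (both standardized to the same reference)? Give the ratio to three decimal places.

1.011

Standard total = 1 722 500; weights = 0.3127, 0.2951, 0.1692, 0.2230.
Granby: 0.3127×15.0 + 0.2951×14.9 + 0.1692×10.4 + 0.2230×3.0 = 11.5162 per 10 000.
Linden: 0.3127×14.5 + 0.2951×14.8 + 0.1692×11.4 + 0.2230×2.5 = 11.3880 per 10 000.
Ratio = 11.5162 ÷ 11.3880 = 1.01125.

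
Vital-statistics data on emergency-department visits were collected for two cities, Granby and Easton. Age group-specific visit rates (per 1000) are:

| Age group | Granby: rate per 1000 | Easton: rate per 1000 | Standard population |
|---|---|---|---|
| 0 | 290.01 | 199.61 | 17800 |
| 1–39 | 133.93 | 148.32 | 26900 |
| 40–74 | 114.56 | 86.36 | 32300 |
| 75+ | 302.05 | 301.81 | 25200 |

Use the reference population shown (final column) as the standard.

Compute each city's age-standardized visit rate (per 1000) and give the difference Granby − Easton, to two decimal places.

20.93

Standard total = 102200; weights = 0.1742, 0.2632, 0.3160, 0.2466.
Granby: 0.1742×290.01 + 0.2632×133.93 + 0.3160×114.56 + 0.2466×302.05 = 196.4466 per 1000.
Easton: 0.1742×199.61 + 0.2632×148.32 + 0.3160×86.36 + 0.2466×301.81 = 175.5177 per 1000.
Difference = 196.4466 − 175.5177 = 20.9289.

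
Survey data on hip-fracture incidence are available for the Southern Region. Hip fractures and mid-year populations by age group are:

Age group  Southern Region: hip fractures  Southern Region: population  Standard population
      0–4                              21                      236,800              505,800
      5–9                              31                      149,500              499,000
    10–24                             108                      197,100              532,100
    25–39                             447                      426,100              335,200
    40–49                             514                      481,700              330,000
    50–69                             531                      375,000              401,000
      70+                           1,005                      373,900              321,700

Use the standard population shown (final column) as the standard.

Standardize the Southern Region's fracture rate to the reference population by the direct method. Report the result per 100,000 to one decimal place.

88.1

Age-specific rates per 100,000 for the Southern Region: 8.87, 20.74, 54.79, 104.90, 106.71, 141.60, 268.79.
Standard total = 2,924,800; weights = 0.1729, 0.1706, 0.1819, 0.1146, 0.1128, 0.1371, 0.1100.
Standardized rate: 0.1729×8.87 + 0.1706×20.74 + 0.1819×54.79 + 0.1146×104.90 + 0.1128×106.71 + 0.1371×141.60 + 0.1100×268.79 = 88.0801 per 100,000.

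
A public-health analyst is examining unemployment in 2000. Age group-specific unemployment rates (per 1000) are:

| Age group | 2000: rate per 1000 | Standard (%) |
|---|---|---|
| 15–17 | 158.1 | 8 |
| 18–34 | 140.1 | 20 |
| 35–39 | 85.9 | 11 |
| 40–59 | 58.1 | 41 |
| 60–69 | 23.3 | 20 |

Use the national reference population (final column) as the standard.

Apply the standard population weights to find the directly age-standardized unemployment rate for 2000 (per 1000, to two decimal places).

Standard weights: 0.08, 0.20, 0.11, 0.41, 0.20.
Standardized rate: 0.0800×158.1 + 0.2000×140.1 + 0.1100×85.9 + 0.4100×58.1 + 0.2000×23.3 = 78.5980 per 1000.

78.60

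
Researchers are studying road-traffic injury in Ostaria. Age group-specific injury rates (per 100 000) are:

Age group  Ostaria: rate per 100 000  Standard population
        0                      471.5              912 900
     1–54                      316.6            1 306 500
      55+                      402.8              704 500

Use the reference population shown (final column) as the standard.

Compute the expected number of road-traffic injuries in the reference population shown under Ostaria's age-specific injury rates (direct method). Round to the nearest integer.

11278

Expected road-traffic injuries = Σ (standard pop × age-specific rate ÷ 100 000)
= 912 900×471.5/100 000 + 1 306 500×316.6/100 000 + 704 500×402.8/100 000
= 4304.32 + 4136.38 + 2837.73 = 11278.43.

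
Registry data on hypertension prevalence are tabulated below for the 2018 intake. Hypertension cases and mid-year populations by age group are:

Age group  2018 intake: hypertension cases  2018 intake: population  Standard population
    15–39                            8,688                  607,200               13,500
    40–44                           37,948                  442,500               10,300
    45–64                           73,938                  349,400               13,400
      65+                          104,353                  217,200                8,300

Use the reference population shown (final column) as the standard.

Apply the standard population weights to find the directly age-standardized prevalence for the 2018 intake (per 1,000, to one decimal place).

173.6

Age-specific rates per 1,000 for the 2018 intake: 14.308, 85.758, 211.614, 480.447.
Standard total = 45,500; weights = 0.2967, 0.2264, 0.2945, 0.1824.
Standardized rate: 0.2967×14.308 + 0.2264×85.758 + 0.2945×211.614 + 0.1824×480.447 = 173.6222 per 1,000.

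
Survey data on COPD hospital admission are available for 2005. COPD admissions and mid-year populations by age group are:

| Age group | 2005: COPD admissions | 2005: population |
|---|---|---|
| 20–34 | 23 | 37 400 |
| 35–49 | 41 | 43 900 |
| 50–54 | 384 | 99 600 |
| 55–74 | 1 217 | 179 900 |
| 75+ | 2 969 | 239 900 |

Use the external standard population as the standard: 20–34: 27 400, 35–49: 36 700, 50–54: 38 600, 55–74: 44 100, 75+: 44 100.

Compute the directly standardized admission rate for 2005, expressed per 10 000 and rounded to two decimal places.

Age-specific rates per 10 000 for 2005: 6.15, 9.34, 38.55, 67.65, 123.76.
Standard total = 190 900; weights = 0.1435, 0.1922, 0.2022, 0.2310, 0.2310.
Standardized rate: 0.1435×6.15 + 0.1922×9.34 + 0.2022×38.55 + 0.2310×67.65 + 0.2310×123.76 = 54.6913 per 10 000.

54.69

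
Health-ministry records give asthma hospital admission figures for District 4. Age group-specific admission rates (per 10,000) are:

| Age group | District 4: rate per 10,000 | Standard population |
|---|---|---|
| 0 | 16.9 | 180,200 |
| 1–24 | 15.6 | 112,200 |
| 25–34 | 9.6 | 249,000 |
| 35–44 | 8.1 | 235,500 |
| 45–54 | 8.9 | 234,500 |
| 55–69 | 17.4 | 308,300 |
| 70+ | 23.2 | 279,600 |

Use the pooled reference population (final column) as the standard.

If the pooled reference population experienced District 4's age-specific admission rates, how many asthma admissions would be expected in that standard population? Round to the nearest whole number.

2303

Expected asthma admissions = Σ (standard pop × age-specific rate ÷ 10,000)
= 180,200×16.9/10,000 + 112,200×15.6/10,000 + 249,000×9.6/10,000 + 235,500×8.1/10,000 + 234,500×8.9/10,000 + 308,300×17.4/10,000 + 279,600×23.2/10,000
= 304.54 + 175.03 + 239.04 + 190.75 + 208.71 + 536.44 + 648.67 = 2303.18.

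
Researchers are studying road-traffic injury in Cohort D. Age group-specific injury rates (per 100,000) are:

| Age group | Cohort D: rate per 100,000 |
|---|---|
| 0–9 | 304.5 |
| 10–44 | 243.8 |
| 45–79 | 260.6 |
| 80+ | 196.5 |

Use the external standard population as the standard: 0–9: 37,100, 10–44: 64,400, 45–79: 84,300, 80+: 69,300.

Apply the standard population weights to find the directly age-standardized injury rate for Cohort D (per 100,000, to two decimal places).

245.33

Standard total = 255,100; weights = 0.1454, 0.2525, 0.3305, 0.2717.
Standardized rate: 0.1454×304.5 + 0.2525×243.8 + 0.3305×260.6 + 0.2717×196.5 = 245.3301 per 100,000.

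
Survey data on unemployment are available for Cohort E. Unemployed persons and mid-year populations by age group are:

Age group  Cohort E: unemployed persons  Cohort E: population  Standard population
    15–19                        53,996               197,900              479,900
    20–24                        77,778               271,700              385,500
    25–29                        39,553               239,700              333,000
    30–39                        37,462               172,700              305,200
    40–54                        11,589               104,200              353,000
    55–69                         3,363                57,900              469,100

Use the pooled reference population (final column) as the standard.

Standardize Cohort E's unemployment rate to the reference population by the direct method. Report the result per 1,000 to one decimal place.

184.4

Age-specific rates per 1,000 for Cohort E: 272.845, 286.264, 165.010, 216.920, 111.219, 58.083.
Standard total = 2,325,700; weights = 0.2063, 0.1658, 0.1432, 0.1312, 0.1518, 0.2017.
Standardized rate: 0.2063×272.845 + 0.1658×286.264 + 0.1432×165.010 + 0.1312×216.920 + 0.1518×111.219 + 0.2017×58.083 = 184.4401 per 1,000.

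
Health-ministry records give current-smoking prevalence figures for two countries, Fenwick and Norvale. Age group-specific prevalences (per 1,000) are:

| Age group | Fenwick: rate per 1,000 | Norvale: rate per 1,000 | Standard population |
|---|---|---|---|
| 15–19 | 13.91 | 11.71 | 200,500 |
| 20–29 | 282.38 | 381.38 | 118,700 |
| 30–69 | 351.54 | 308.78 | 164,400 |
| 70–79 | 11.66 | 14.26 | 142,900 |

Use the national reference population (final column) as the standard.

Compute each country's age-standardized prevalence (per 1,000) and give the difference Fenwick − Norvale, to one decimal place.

Standard total = 626,500; weights = 0.3200, 0.1895, 0.2624, 0.2281.
Fenwick: 0.3200×13.91 + 0.1895×282.38 + 0.2624×351.54 + 0.2281×11.66 = 152.8601 per 1,000.
Norvale: 0.3200×11.71 + 0.1895×381.38 + 0.2624×308.78 + 0.2281×14.26 = 160.2855 per 1,000.
Difference = 152.8601 − 160.2855 = -7.4254.

-7.4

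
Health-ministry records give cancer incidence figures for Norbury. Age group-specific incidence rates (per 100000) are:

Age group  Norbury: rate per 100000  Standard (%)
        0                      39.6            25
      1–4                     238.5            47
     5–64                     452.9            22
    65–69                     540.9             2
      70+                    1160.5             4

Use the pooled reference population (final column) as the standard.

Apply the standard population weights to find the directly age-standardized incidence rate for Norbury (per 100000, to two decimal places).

Standard weights: 0.25, 0.47, 0.22, 0.02, 0.04.
Standardized rate: 0.2500×39.6 + 0.4700×238.5 + 0.2200×452.9 + 0.0200×540.9 + 0.0400×1160.5 = 278.8710 per 100000.

278.87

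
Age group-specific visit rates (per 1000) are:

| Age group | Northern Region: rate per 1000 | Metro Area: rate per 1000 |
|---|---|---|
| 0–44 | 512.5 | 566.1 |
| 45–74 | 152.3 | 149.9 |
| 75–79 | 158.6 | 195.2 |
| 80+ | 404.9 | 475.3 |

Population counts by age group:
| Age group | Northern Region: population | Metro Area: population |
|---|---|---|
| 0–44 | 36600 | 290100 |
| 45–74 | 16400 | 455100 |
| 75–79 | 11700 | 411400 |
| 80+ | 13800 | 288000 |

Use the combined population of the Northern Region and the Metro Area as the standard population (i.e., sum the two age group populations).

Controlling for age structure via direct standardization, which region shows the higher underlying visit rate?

Metro Area

Combined standard total = 1523100; weights = 0.2145, 0.3096, 0.2778, 0.1981.
The Northern Region: 0.2145×512.5 + 0.3096×152.3 + 0.2778×158.6 + 0.1981×404.9 = 281.3641 per 1000.
The Metro Area: 0.2145×566.1 + 0.3096×149.9 + 0.2778×195.2 + 0.1981×475.3 = 316.2349 per 1000.
The crude rates (365.59 vs 311.25) would put the Northern Region higher, but that reflects its age composition; once standardized to a common age structure, the Metro Area has the higher underlying rate.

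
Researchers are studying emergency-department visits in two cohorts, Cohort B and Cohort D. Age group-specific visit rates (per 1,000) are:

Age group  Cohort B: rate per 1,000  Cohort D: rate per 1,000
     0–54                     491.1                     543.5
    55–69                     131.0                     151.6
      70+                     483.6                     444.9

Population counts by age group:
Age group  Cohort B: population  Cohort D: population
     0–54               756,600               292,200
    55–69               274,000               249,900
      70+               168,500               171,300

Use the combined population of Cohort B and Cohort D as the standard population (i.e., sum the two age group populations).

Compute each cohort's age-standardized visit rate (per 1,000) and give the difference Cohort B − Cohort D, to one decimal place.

-27.5

Combined standard total = 1,912,500; weights = 0.5484, 0.2739, 0.1777.
Cohort B: 0.5484×491.1 + 0.2739×131.0 + 0.1777×483.6 = 391.1236 per 1,000.
Cohort D: 0.5484×543.5 + 0.2739×151.6 + 0.1777×444.9 = 418.6264 per 1,000.
Difference = 391.1236 − 418.6264 = -27.5028.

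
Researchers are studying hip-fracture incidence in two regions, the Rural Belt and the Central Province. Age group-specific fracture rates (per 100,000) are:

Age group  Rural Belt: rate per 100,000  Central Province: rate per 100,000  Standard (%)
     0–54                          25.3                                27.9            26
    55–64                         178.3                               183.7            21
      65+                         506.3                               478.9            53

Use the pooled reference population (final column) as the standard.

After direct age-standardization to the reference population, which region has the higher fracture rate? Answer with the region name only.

Rural Belt

Standard weights: 0.26, 0.21, 0.53.
The Rural Belt: 0.2600×25.3 + 0.2100×178.3 + 0.5300×506.3 = 312.3600 per 100,000.
The Central Province: 0.2600×27.9 + 0.2100×183.7 + 0.5300×478.9 = 299.6480 per 100,000.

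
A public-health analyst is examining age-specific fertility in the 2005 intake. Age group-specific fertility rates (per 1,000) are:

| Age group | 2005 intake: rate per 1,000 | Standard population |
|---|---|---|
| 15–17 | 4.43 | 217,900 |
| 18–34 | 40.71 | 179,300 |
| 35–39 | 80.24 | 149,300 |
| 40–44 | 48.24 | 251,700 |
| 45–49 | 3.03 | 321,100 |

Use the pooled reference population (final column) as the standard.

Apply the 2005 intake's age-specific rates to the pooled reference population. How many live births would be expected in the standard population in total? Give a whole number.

Expected live births = Σ (standard pop × age-specific rate ÷ 1,000)
= 217,900×4.43/1,000 + 179,300×40.71/1,000 + 149,300×80.24/1,000 + 251,700×48.24/1,000 + 321,100×3.03/1,000
= 965.30 + 7299.30 + 11979.83 + 12142.01 + 972.93 = 33359.37.

33359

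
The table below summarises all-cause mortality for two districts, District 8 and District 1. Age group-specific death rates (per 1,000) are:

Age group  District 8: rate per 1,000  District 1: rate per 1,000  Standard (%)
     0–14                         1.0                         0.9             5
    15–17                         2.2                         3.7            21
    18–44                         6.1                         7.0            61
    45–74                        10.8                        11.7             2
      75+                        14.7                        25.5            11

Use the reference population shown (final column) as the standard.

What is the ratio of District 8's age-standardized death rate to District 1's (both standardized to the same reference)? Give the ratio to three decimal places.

0.746

Standard weights: 0.05, 0.21, 0.61, 0.02, 0.11.
District 8: 0.0500×1.0 + 0.2100×2.2 + 0.6100×6.1 + 0.0200×10.8 + 0.1100×14.7 = 6.0660 per 1,000.
District 1: 0.0500×0.9 + 0.2100×3.7 + 0.6100×7.0 + 0.0200×11.7 + 0.1100×25.5 = 8.1310 per 1,000.
Ratio = 6.0660 ÷ 8.1310 = 0.74603.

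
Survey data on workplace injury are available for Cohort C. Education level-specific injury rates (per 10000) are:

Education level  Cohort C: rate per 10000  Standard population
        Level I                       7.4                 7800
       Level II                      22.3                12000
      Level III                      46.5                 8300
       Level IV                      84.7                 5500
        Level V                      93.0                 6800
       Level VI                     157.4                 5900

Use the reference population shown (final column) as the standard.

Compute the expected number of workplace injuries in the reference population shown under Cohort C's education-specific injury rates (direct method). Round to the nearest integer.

274

Expected workplace injuries = Σ (standard pop × education-specific rate ÷ 10000)
= 7800×7.4/10000 + 12000×22.3/10000 + 8300×46.5/10000 + 5500×84.7/10000 + 6800×93.0/10000 + 5900×157.4/10000
= 5.77 + 26.76 + 38.59 + 46.59 + 63.24 + 92.87 = 273.82.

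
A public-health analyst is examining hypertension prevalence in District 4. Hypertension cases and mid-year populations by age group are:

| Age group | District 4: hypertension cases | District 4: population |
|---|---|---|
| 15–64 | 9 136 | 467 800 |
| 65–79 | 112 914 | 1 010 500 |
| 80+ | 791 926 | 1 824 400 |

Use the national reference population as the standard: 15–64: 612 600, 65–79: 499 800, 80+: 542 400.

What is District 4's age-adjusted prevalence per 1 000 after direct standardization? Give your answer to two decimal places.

183.26

Age-specific rates per 1 000 for District 4: 19.530, 111.741, 434.075.
Standard total = 1 654 800; weights = 0.3702, 0.3020, 0.3278.
Standardized rate: 0.3702×19.530 + 0.3020×111.741 + 0.3278×434.075 = 183.2572 per 1 000.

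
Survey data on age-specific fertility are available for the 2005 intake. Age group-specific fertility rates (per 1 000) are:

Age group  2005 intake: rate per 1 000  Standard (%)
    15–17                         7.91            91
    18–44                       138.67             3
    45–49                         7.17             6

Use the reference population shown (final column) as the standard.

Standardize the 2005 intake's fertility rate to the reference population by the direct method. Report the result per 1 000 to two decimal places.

11.79

Standard weights: 0.91, 0.03, 0.06.
Standardized rate: 0.9100×7.91 + 0.0300×138.67 + 0.0600×7.17 = 11.7884 per 1 000.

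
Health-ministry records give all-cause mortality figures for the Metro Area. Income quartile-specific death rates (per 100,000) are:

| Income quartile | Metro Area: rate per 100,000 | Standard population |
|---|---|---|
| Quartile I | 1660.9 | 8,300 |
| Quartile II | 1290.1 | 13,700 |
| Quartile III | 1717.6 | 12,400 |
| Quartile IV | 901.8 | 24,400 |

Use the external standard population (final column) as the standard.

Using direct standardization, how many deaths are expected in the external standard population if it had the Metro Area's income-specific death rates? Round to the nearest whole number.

Expected deaths = Σ (standard pop × income-specific rate ÷ 100,000)
= 8,300×1660.9/100,000 + 13,700×1290.1/100,000 + 12,400×1717.6/100,000 + 24,400×901.8/100,000
= 137.85 + 176.74 + 212.98 + 220.04 = 747.62.

748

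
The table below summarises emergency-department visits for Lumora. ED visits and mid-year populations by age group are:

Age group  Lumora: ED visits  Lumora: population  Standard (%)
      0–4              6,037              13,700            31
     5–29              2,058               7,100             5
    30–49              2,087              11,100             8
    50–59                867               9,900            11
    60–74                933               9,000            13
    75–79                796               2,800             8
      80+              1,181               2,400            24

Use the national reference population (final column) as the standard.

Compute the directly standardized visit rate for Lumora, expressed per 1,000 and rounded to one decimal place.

Age-specific rates per 1,000 for Lumora: 440.657, 289.859, 188.018, 87.576, 103.667, 284.286, 492.083.
Standard weights: 0.31, 0.05, 0.08, 0.11, 0.13, 0.08, 0.24.
Standardized rate: 0.3100×440.657 + 0.0500×289.859 + 0.0800×188.018 + 0.1100×87.576 + 0.1300×103.667 + 0.0800×284.286 + 0.2400×492.083 = 330.0909 per 1,000.

330.1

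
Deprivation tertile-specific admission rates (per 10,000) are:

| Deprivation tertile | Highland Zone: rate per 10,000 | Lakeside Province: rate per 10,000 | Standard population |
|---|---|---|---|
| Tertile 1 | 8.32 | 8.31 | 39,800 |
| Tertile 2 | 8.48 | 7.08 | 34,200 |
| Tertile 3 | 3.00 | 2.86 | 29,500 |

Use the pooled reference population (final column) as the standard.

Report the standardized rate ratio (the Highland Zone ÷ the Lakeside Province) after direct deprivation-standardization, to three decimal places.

1.080

Standard total = 103,500; weights = 0.3845, 0.3304, 0.2850.
The Highland Zone: 0.3845×8.32 + 0.3304×8.48 + 0.2850×3.00 = 6.8565 per 10,000.
The Lakeside Province: 0.3845×8.31 + 0.3304×7.08 + 0.2850×2.86 = 6.3502 per 10,000.
Ratio = 6.8565 ÷ 6.3502 = 1.07974.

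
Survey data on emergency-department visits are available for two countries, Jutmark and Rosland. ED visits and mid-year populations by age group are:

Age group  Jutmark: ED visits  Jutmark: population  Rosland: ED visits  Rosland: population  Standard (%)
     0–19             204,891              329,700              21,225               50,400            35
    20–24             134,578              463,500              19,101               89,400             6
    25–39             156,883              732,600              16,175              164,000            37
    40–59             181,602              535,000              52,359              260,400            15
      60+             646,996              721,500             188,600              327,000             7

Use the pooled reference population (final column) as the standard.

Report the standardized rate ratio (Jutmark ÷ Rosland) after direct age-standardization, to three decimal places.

Age-specific rates per 1,000 for Jutmark: 621.447, 290.352, 214.146, 339.443, 896.737.
For Rosland: 421.131, 213.658, 98.628, 201.071, 576.758.
Standard weights: 0.35, 0.06, 0.37, 0.15, 0.07.
Jutmark: 0.3500×621.447 + 0.0600×290.352 + 0.3700×214.146 + 0.1500×339.443 + 0.0700×896.737 = 427.8494 per 1,000.
Rosland: 0.3500×421.131 + 0.0600×213.658 + 0.3700×98.628 + 0.1500×201.071 + 0.0700×576.758 = 267.2415 per 1,000.
Ratio = 427.8494 ÷ 267.2415 = 1.60098.

1.601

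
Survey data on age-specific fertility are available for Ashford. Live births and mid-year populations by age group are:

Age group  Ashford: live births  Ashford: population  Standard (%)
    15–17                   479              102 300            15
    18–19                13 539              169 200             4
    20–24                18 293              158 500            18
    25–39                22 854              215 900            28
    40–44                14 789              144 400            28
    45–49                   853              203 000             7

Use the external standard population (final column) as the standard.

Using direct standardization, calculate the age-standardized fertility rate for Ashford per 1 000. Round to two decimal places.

83.29

Age-specific rates per 1 000 for Ashford: 4.682, 80.018, 115.413, 105.855, 102.417, 4.202.
Standard weights: 0.15, 0.04, 0.18, 0.28, 0.28, 0.07.
Standardized rate: 0.1500×4.682 + 0.0400×80.018 + 0.1800×115.413 + 0.2800×105.855 + 0.2800×102.417 + 0.0700×4.202 = 83.2876 per 1 000.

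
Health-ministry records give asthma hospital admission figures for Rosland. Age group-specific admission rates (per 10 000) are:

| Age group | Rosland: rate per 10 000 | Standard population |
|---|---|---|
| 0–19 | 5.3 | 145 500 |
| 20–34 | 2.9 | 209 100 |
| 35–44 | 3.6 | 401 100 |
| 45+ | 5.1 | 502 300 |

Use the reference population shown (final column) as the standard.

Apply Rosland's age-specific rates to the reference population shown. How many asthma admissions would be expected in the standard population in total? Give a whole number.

Expected asthma admissions = Σ (standard pop × age-specific rate ÷ 10 000)
= 145 500×5.3/10 000 + 209 100×2.9/10 000 + 401 100×3.6/10 000 + 502 300×5.1/10 000
= 77.11 + 60.64 + 144.40 + 256.17 = 538.32.

538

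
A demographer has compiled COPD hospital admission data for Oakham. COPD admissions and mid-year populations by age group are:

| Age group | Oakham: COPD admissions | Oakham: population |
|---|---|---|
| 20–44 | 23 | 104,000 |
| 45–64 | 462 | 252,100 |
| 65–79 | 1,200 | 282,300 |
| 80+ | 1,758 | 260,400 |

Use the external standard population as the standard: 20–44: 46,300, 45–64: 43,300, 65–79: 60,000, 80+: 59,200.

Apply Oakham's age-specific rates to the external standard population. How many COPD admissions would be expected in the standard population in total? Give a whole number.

744

Age-specific rates per 10,000 for Oakham: 2.21, 18.33, 42.51, 67.51.
Expected COPD admissions = Σ (standard pop × age-specific rate ÷ 10,000)
= 46,300×2.21/10,000 + 43,300×18.33/10,000 + 60,000×42.51/10,000 + 59,200×67.51/10,000
= 10.24 + 79.35 + 255.05 + 399.67 = 744.31.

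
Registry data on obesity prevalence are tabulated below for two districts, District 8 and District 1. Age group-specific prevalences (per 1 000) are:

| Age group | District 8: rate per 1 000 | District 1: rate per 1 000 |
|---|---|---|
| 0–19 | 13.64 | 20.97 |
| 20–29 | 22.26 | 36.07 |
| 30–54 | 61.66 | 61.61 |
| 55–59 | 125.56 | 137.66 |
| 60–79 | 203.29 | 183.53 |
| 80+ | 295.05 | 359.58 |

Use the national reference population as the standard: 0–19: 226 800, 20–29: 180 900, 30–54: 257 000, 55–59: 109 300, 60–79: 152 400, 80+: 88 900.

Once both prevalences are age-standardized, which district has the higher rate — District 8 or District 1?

District 1

Standard total = 1 015 300; weights = 0.2234, 0.1782, 0.2531, 0.1077, 0.1501, 0.0876.
District 8: 0.2234×13.64 + 0.1782×22.26 + 0.2531×61.66 + 0.1077×125.56 + 0.1501×203.29 + 0.0876×295.05 = 92.4870 per 1 000.
District 1: 0.2234×20.97 + 0.1782×36.07 + 0.2531×61.61 + 0.1077×137.66 + 0.1501×183.53 + 0.0876×359.58 = 100.5591 per 1 000.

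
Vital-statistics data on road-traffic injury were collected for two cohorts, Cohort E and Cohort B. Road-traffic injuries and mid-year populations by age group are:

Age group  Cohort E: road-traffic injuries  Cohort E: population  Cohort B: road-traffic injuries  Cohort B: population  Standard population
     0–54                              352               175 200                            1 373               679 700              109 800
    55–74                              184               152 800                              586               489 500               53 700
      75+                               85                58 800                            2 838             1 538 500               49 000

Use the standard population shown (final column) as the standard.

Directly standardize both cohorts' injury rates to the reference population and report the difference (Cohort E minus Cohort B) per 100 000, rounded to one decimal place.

-9.6

Age-specific rates per 100 000 for Cohort E: 200.91, 120.42, 144.56.
For Cohort B: 202.00, 119.71, 184.47.
Standard total = 212 500; weights = 0.5167, 0.2527, 0.2306.
Cohort E: 0.5167×200.91 + 0.2527×120.42 + 0.2306×144.56 = 167.5769 per 100 000.
Cohort B: 0.5167×202.00 + 0.2527×119.71 + 0.2306×184.47 = 177.1630 per 100 000.
Difference = 167.5769 − 177.1630 = -9.5861.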